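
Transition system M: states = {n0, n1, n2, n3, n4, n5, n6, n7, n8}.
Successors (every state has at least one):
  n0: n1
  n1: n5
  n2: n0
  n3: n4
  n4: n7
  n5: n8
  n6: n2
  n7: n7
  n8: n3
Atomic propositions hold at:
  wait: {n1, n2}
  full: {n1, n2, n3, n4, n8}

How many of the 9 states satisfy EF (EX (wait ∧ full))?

3

Sat(wait ∧ full) = {n1, n2}
Sat(EX (wait ∧ full)) = {s : some successor in {n1, n2}} = {n0, n6}
EF (EX (wait ∧ full)): least fixpoint, start Z0 = {n0, n6}, add states with some successor in Z. Z1 = {n0, n2, n6}; fixed.
Sat(EF (EX (wait ∧ full))) = {n0, n2, n6}
|Sat(EF (EX (wait ∧ full)))| = |{n0, n2, n6}| = 3.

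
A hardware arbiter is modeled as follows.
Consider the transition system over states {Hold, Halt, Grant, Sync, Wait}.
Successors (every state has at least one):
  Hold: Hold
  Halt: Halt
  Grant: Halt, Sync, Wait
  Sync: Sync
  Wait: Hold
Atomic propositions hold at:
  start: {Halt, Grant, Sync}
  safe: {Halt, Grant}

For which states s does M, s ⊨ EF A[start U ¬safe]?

{Hold, Grant, Sync, Wait}

Sat(¬safe) = {Hold, Sync, Wait}
A[start U ¬safe]: least fixpoint, start Z0 = Sat(¬safe) = {Hold, Sync, Wait}, add states in Sat(start) with every successor in Z. Already a fixed point.
Sat(A[start U ¬safe]) = {Hold, Sync, Wait}
EF A[start U ¬safe]: least fixpoint, start Z0 = {Hold, Sync, Wait}, add states with some successor in Z. Z1 = {Hold, Grant, Sync, Wait}; fixed.
Sat(EF A[start U ¬safe]) = {Hold, Grant, Sync, Wait}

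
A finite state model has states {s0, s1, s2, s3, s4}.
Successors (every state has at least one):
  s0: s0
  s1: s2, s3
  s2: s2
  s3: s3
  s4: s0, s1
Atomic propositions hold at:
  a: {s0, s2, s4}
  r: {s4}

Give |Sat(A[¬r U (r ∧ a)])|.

Sat(¬r) = {s0, s1, s2, s3}
Sat(r ∧ a) = {s4}
A[¬r U (r ∧ a)]: least fixpoint, start Z0 = Sat((r ∧ a)) = {s4}, add states in Sat(¬r) with every successor in Z. Already a fixed point.
Sat(A[¬r U (r ∧ a)]) = {s4}
|Sat(A[¬r U (r ∧ a)])| = |{s4}| = 1.

1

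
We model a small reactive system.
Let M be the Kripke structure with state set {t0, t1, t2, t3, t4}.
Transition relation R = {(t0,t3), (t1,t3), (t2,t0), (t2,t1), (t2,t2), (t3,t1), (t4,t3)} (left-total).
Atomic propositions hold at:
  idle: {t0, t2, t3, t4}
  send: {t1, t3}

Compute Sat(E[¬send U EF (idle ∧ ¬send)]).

Sat(¬send) = {t0, t2, t4}
Sat(idle ∧ ¬send) = {t0, t2, t4}
EF (idle ∧ ¬send): least fixpoint, start Z0 = {t0, t2, t4}, add states with some successor in Z. Already a fixed point.
Sat(EF (idle ∧ ¬send)) = {t0, t2, t4}
E[¬send U EF (idle ∧ ¬send)]: least fixpoint, start Z0 = Sat(EF (idle ∧ ¬send)) = {t0, t2, t4}, add states in Sat(¬send) with some successor in Z. Already a fixed point.
Sat(E[¬send U EF (idle ∧ ¬send)]) = {t0, t2, t4}

{t0, t2, t4}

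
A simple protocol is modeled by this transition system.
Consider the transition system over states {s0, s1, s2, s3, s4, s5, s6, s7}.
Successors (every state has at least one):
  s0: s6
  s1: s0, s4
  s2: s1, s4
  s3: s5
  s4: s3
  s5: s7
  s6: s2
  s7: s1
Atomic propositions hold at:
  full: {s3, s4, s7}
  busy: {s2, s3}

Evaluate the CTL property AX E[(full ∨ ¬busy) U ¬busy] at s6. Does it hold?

No

Sat(¬busy) = {s0, s1, s4, s5, s6, s7}
Sat(full ∨ ¬busy) = {s0, s1, s3, s4, s5, s6, s7}
E[(full ∨ ¬busy) U ¬busy]: least fixpoint, start Z0 = Sat(¬busy) = {s0, s1, s4, s5, s6, s7}, add states in Sat(full ∨ ¬busy) with some successor in Z. Z1 = {s0, s1, s3, s4, s5, s6, s7}; fixed.
Sat(E[(full ∨ ¬busy) U ¬busy]) = {s0, s1, s3, s4, s5, s6, s7}
Sat(AX E[(full ∨ ¬busy) U ¬busy]) = {s : every successor in {s0, s1, s3, s4, s5, s6, s7}} = {s0, s1, s2, s3, s4, s5, s7}
s6 ∉ Sat(AX E[(full ∨ ¬busy) U ¬busy]) = {s0, s1, s2, s3, s4, s5, s7}, so the formula does not hold at s6.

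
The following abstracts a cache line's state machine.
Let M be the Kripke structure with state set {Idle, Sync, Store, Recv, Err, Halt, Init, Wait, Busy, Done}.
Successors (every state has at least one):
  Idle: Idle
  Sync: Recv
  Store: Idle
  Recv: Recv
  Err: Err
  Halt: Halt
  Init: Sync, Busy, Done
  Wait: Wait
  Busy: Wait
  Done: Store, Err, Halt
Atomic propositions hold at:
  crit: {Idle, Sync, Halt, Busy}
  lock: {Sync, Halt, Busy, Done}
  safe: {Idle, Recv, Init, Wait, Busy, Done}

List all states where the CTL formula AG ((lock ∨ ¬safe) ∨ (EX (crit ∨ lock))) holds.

{Idle, Store, Err, Halt, Done}

Sat(¬safe) = {Sync, Store, Err, Halt}
Sat(lock ∨ ¬safe) = {Sync, Store, Err, Halt, Busy, Done}
Sat(crit ∨ lock) = {Idle, Sync, Halt, Busy, Done}
Sat(EX (crit ∨ lock)) = {s : some successor in {Idle, Sync, Halt, Busy, Done}} = {Idle, Store, Halt, Init, Done}
Sat((lock ∨ ¬safe) ∨ (EX (crit ∨ lock))) = {Idle, Sync, Store, Err, Halt, Init, Busy, Done}
AG ((lock ∨ ¬safe) ∨ (EX (crit ∨ lock))): greatest fixpoint, start Z0 = {Idle, Sync, Store, Err, Halt, Init, Busy, Done}, keep only states in Sat with every successor in Z. Z1 = {Idle, Store, Err, Halt, Init, Done}; Z2 = {Idle, Store, Err, Halt, Done}; fixed.
Sat(AG ((lock ∨ ¬safe) ∨ (EX (crit ∨ lock)))) = {Idle, Store, Err, Halt, Done}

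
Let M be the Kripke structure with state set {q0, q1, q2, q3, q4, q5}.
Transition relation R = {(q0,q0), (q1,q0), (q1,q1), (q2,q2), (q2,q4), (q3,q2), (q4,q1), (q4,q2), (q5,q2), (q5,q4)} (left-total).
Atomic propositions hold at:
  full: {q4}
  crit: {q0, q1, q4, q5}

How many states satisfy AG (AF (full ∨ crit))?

2

Sat(full ∨ crit) = {q0, q1, q4, q5}
AF (full ∨ crit): least fixpoint, start Z0 = {q0, q1, q4, q5}, add states with every successor in Z. Already a fixed point.
Sat(AF (full ∨ crit)) = {q0, q1, q4, q5}
AG (AF (full ∨ crit)): greatest fixpoint, start Z0 = {q0, q1, q4, q5}, keep only states in Sat with every successor in Z. Z1 = {q0, q1}; fixed.
Sat(AG (AF (full ∨ crit))) = {q0, q1}
|Sat(AG (AF (full ∨ crit)))| = |{q0, q1}| = 2.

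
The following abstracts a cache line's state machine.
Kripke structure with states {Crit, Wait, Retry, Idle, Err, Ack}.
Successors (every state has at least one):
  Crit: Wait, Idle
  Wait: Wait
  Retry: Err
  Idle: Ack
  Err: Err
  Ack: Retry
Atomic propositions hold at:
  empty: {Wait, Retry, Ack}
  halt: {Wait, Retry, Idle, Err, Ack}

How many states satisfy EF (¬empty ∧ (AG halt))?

5

Sat(¬empty) = {Crit, Idle, Err}
AG halt: greatest fixpoint, start Z0 = {Wait, Retry, Idle, Err, Ack}, keep only states in Sat with every successor in Z. Already a fixed point.
Sat(AG halt) = {Wait, Retry, Idle, Err, Ack}
Sat(¬empty ∧ (AG halt)) = {Idle, Err}
EF (¬empty ∧ (AG halt)): least fixpoint, start Z0 = {Idle, Err}, add states with some successor in Z. Z1 = {Crit, Retry, Idle, Err}; Z2 = {Crit, Retry, Idle, Err, Ack}; fixed.
Sat(EF (¬empty ∧ (AG halt))) = {Crit, Retry, Idle, Err, Ack}
|Sat(EF (¬empty ∧ (AG halt)))| = |{Crit, Retry, Idle, Err, Ack}| = 5.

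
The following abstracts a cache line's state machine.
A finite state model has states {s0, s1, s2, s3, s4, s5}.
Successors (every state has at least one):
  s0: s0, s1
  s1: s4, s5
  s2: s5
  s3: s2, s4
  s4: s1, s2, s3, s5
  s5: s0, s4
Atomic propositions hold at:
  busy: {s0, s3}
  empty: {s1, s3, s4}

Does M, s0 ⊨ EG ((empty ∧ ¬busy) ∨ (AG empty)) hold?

No

Sat(¬busy) = {s1, s2, s4, s5}
Sat(empty ∧ ¬busy) = {s1, s4}
AG empty: greatest fixpoint, start Z0 = {s1, s3, s4}, keep only states in Sat with every successor in Z. Z1 = ∅; fixed.
Sat(AG empty) = ∅
Sat((empty ∧ ¬busy) ∨ (AG empty)) = {s1, s4}
EG ((empty ∧ ¬busy) ∨ (AG empty)): greatest fixpoint, start Z0 = {s1, s4}, keep only states in Sat with some successor in Z. Already a fixed point.
Sat(EG ((empty ∧ ¬busy) ∨ (AG empty))) = {s1, s4}
s0 ∉ Sat(EG ((empty ∧ ¬busy) ∨ (AG empty))) = {s1, s4}, so the formula does not hold at s0.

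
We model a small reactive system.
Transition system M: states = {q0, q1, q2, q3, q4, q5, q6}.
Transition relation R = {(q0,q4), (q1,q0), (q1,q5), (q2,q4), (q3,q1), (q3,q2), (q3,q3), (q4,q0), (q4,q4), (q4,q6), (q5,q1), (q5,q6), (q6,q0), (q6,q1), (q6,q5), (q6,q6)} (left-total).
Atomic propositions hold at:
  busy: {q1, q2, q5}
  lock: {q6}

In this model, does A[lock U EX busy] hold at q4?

Sat(EX busy) = {s : some successor in {q1, q2, q5}} = {q1, q3, q5, q6}
A[lock U EX busy]: least fixpoint, start Z0 = Sat(EX busy) = {q1, q3, q5, q6}, add states in Sat(lock) with every successor in Z. Already a fixed point.
Sat(A[lock U EX busy]) = {q1, q3, q5, q6}
q4 ∉ Sat(A[lock U EX busy]) = {q1, q3, q5, q6}, so the formula does not hold at q4.

No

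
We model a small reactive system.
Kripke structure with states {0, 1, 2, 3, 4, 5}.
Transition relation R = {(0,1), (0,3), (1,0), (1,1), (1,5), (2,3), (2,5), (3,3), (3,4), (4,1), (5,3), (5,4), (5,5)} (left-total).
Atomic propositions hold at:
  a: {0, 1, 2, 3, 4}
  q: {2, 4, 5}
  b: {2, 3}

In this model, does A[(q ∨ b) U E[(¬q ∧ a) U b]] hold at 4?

Sat(q ∨ b) = {2, 3, 4, 5}
Sat(¬q) = {0, 1, 3}
Sat(¬q ∧ a) = {0, 1, 3}
E[(¬q ∧ a) U b]: least fixpoint, start Z0 = Sat(b) = {2, 3}, add states in Sat(¬q ∧ a) with some successor in Z. Z1 = {0, 2, 3}; Z2 = {0, 1, 2, 3}; fixed.
Sat(E[(¬q ∧ a) U b]) = {0, 1, 2, 3}
A[(q ∨ b) U E[(¬q ∧ a) U b]]: least fixpoint, start Z0 = Sat(E[(¬q ∧ a) U b]) = {0, 1, 2, 3}, add states in Sat(q ∨ b) with every successor in Z. Z1 = {0, 1, 2, 3, 4}; fixed.
Sat(A[(q ∨ b) U E[(¬q ∧ a) U b]]) = {0, 1, 2, 3, 4}
4 ∈ Sat(A[(q ∨ b) U E[(¬q ∧ a) U b]]) = {0, 1, 2, 3, 4}, so the formula holds at 4.

Yes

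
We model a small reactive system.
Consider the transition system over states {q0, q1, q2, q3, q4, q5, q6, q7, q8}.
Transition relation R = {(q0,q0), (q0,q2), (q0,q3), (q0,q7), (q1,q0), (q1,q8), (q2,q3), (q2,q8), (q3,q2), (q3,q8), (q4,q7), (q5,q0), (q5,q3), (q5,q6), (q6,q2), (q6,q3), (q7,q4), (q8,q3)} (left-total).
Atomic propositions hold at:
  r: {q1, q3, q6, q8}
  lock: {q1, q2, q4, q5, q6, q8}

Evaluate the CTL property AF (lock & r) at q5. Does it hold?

Sat(lock & r) = {q1, q6, q8}
AF (lock & r): least fixpoint, start Z0 = {q1, q6, q8}, add states with every successor in Z. Already a fixed point.
Sat(AF (lock & r)) = {q1, q6, q8}
q5 ∉ Sat(AF (lock & r)) = {q1, q6, q8}, so the formula does not hold at q5.

No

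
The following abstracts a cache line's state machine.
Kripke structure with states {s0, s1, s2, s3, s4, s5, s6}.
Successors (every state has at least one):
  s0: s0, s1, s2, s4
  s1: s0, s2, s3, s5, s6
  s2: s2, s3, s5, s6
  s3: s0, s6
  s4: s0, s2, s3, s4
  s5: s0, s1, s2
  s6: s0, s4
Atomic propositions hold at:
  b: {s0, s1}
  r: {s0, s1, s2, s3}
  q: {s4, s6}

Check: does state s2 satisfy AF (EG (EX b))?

Sat(EX b) = {s : some successor in {s0, s1}} = {s0, s1, s3, s4, s5, s6}
EG (EX b): greatest fixpoint, start Z0 = {s0, s1, s3, s4, s5, s6}, keep only states in Sat with some successor in Z. Already a fixed point.
Sat(EG (EX b)) = {s0, s1, s3, s4, s5, s6}
AF (EG (EX b)): least fixpoint, start Z0 = {s0, s1, s3, s4, s5, s6}, add states with every successor in Z. Already a fixed point.
Sat(AF (EG (EX b))) = {s0, s1, s3, s4, s5, s6}
s2 ∉ Sat(AF (EG (EX b))) = {s0, s1, s3, s4, s5, s6}, so the formula does not hold at s2.

No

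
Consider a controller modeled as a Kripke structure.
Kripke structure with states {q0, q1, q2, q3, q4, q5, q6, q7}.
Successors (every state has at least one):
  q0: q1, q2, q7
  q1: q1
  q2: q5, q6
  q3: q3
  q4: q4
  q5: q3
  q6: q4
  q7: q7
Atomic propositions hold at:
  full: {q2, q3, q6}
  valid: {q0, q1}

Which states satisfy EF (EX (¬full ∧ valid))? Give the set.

{q0, q1}

Sat(¬full) = {q0, q1, q4, q5, q7}
Sat(¬full ∧ valid) = {q0, q1}
Sat(EX (¬full ∧ valid)) = {s : some successor in {q0, q1}} = {q0, q1}
EF (EX (¬full ∧ valid)): least fixpoint, start Z0 = {q0, q1}, add states with some successor in Z. Already a fixed point.
Sat(EF (EX (¬full ∧ valid))) = {q0, q1}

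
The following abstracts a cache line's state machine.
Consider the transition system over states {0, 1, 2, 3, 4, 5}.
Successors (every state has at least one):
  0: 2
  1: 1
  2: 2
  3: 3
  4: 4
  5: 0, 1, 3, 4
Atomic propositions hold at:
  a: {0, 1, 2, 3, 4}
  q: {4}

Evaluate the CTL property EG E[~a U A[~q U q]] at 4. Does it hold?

Yes

Sat(~a) = {5}
Sat(~q) = {0, 1, 2, 3, 5}
A[~q U q]: least fixpoint, start Z0 = Sat(q) = {4}, add states in Sat(~q) with every successor in Z. Already a fixed point.
Sat(A[~q U q]) = {4}
E[~a U A[~q U q]]: least fixpoint, start Z0 = Sat(A[~q U q]) = {4}, add states in Sat(~a) with some successor in Z. Z1 = {4, 5}; fixed.
Sat(E[~a U A[~q U q]]) = {4, 5}
EG E[~a U A[~q U q]]: greatest fixpoint, start Z0 = {4, 5}, keep only states in Sat with some successor in Z. Already a fixed point.
Sat(EG E[~a U A[~q U q]]) = {4, 5}
4 ∈ Sat(EG E[~a U A[~q U q]]) = {4, 5}, so the formula holds at 4.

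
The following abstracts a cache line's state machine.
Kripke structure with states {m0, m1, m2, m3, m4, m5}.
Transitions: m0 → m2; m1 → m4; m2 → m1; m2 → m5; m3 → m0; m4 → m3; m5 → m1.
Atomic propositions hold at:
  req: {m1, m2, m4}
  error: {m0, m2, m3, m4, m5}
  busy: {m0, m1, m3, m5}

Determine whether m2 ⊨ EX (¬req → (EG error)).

Sat(¬req) = {m0, m3, m5}
EG error: greatest fixpoint, start Z0 = {m0, m2, m3, m4, m5}, keep only states in Sat with some successor in Z. Z1 = {m0, m2, m3, m4}; Z2 = {m0, m3, m4}; Z3 = {m3, m4}; Z4 = {m4}; Z5 = ∅; fixed.
Sat(EG error) = ∅
Sat(¬req → (EG error)) = {m1, m2, m4}
Sat(EX (¬req → (EG error))) = {s : some successor in {m1, m2, m4}} = {m0, m1, m2, m5}
m2 ∈ Sat(EX (¬req → (EG error))) = {m0, m1, m2, m5}, so the formula holds at m2.

Yes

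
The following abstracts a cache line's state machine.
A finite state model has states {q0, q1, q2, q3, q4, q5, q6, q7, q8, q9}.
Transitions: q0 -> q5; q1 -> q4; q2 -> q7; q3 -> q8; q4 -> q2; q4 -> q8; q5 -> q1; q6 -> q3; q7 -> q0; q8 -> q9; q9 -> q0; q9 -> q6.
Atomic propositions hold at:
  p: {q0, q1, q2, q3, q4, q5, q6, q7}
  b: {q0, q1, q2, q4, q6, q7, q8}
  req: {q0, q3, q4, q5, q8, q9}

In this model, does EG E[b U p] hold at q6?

No

E[b U p]: least fixpoint, start Z0 = Sat(p) = {q0, q1, q2, q3, q4, q5, q6, q7}, add states in Sat(b) with some successor in Z. Already a fixed point.
Sat(E[b U p]) = {q0, q1, q2, q3, q4, q5, q6, q7}
EG E[b U p]: greatest fixpoint, start Z0 = {q0, q1, q2, q3, q4, q5, q6, q7}, keep only states in Sat with some successor in Z. Z1 = {q0, q1, q2, q4, q5, q6, q7}; Z2 = {q0, q1, q2, q4, q5, q7}; fixed.
Sat(EG E[b U p]) = {q0, q1, q2, q4, q5, q7}
q6 ∉ Sat(EG E[b U p]) = {q0, q1, q2, q4, q5, q7}, so the formula does not hold at q6.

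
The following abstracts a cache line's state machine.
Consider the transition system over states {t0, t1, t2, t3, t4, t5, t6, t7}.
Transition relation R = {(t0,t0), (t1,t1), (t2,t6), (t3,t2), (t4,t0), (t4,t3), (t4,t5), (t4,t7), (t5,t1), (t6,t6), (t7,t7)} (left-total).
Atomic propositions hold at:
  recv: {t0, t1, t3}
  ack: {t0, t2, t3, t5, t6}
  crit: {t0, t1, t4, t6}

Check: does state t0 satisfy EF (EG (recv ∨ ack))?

Sat(recv ∨ ack) = {t0, t1, t2, t3, t5, t6}
EG (recv ∨ ack): greatest fixpoint, start Z0 = {t0, t1, t2, t3, t5, t6}, keep only states in Sat with some successor in Z. Already a fixed point.
Sat(EG (recv ∨ ack)) = {t0, t1, t2, t3, t5, t6}
EF (EG (recv ∨ ack)): least fixpoint, start Z0 = {t0, t1, t2, t3, t5, t6}, add states with some successor in Z. Z1 = {t0, t1, t2, t3, t4, t5, t6}; fixed.
Sat(EF (EG (recv ∨ ack))) = {t0, t1, t2, t3, t4, t5, t6}
t0 ∈ Sat(EF (EG (recv ∨ ack))) = {t0, t1, t2, t3, t4, t5, t6}, so the formula holds at t0.

Yes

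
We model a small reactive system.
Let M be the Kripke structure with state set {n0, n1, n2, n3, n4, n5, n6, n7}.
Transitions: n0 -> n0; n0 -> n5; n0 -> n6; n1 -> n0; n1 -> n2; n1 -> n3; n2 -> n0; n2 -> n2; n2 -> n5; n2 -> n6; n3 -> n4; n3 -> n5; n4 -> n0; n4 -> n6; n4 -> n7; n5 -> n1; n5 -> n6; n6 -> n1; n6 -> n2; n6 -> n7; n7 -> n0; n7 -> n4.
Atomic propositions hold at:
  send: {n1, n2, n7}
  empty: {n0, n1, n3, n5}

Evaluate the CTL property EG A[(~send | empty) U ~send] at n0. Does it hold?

Sat(~send) = {n0, n3, n4, n5, n6}
Sat(~send | empty) = {n0, n1, n3, n4, n5, n6}
A[(~send | empty) U ~send]: least fixpoint, start Z0 = Sat(~send) = {n0, n3, n4, n5, n6}, add states in Sat(~send | empty) with every successor in Z. Already a fixed point.
Sat(A[(~send | empty) U ~send]) = {n0, n3, n4, n5, n6}
EG A[(~send | empty) U ~send]: greatest fixpoint, start Z0 = {n0, n3, n4, n5, n6}, keep only states in Sat with some successor in Z. Z1 = {n0, n3, n4, n5}; Z2 = {n0, n3, n4}; fixed.
Sat(EG A[(~send | empty) U ~send]) = {n0, n3, n4}
n0 ∈ Sat(EG A[(~send | empty) U ~send]) = {n0, n3, n4}, so the formula holds at n0.

Yes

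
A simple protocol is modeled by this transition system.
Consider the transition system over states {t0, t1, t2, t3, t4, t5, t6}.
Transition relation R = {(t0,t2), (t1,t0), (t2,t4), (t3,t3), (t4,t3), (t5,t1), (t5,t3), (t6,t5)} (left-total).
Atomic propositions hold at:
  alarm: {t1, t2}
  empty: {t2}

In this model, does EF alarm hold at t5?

Yes

EF alarm: least fixpoint, start Z0 = {t1, t2}, add states with some successor in Z. Z1 = {t0, t1, t2, t5}; Z2 = {t0, t1, t2, t5, t6}; fixed.
Sat(EF alarm) = {t0, t1, t2, t5, t6}
t5 ∈ Sat(EF alarm) = {t0, t1, t2, t5, t6}, so the formula holds at t5.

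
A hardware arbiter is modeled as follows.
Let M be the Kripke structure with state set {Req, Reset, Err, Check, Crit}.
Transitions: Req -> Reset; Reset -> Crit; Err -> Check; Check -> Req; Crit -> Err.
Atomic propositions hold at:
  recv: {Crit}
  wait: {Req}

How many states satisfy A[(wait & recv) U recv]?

1

Sat(wait & recv) = ∅
A[(wait & recv) U recv]: least fixpoint, start Z0 = Sat(recv) = {Crit}, add states in Sat(wait & recv) with every successor in Z. Already a fixed point.
Sat(A[(wait & recv) U recv]) = {Crit}
|Sat(A[(wait & recv) U recv])| = |{Crit}| = 1.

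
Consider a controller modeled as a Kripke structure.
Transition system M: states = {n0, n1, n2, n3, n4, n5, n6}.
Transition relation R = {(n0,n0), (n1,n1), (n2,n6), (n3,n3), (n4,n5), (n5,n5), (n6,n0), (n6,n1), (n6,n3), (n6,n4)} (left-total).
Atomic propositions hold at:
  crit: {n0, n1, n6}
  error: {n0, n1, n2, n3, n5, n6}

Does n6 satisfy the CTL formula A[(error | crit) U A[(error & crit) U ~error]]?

No

Sat(error | crit) = {n0, n1, n2, n3, n5, n6}
Sat(error & crit) = {n0, n1, n6}
Sat(~error) = {n4}
A[(error & crit) U ~error]: least fixpoint, start Z0 = Sat(~error) = {n4}, add states in Sat(error & crit) with every successor in Z. Already a fixed point.
Sat(A[(error & crit) U ~error]) = {n4}
A[(error | crit) U A[(error & crit) U ~error]]: least fixpoint, start Z0 = Sat(A[(error & crit) U ~error]) = {n4}, add states in Sat(error | crit) with every successor in Z. Already a fixed point.
Sat(A[(error | crit) U A[(error & crit) U ~error]]) = {n4}
n6 ∉ Sat(A[(error | crit) U A[(error & crit) U ~error]]) = {n4}, so the formula does not hold at n6.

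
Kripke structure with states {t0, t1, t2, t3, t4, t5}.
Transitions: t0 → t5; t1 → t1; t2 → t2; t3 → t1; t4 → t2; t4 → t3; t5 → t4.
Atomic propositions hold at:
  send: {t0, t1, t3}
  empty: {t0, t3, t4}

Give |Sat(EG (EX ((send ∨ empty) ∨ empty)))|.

4

Sat(send ∨ empty) = {t0, t1, t3, t4}
Sat((send ∨ empty) ∨ empty) = {t0, t1, t3, t4}
Sat(EX ((send ∨ empty) ∨ empty)) = {s : some successor in {t0, t1, t3, t4}} = {t1, t3, t4, t5}
EG (EX ((send ∨ empty) ∨ empty)): greatest fixpoint, start Z0 = {t1, t3, t4, t5}, keep only states in Sat with some successor in Z. Already a fixed point.
Sat(EG (EX ((send ∨ empty) ∨ empty))) = {t1, t3, t4, t5}
|Sat(EG (EX ((send ∨ empty) ∨ empty)))| = |{t1, t3, t4, t5}| = 4.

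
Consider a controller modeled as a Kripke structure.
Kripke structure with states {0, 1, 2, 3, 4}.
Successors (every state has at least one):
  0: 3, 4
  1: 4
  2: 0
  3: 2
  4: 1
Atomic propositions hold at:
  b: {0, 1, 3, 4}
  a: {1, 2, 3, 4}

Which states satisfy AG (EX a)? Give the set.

Sat(EX a) = {s : some successor in {1, 2, 3, 4}} = {0, 1, 3, 4}
AG (EX a): greatest fixpoint, start Z0 = {0, 1, 3, 4}, keep only states in Sat with every successor in Z. Z1 = {0, 1, 4}; Z2 = {1, 4}; fixed.
Sat(AG (EX a)) = {1, 4}

{1, 4}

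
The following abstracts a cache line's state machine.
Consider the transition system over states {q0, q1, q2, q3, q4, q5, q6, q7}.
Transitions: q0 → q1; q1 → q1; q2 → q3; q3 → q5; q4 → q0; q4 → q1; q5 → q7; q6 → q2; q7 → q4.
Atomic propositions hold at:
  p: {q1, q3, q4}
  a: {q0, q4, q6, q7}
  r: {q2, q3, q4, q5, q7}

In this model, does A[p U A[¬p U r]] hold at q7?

Sat(¬p) = {q0, q2, q5, q6, q7}
A[¬p U r]: least fixpoint, start Z0 = Sat(r) = {q2, q3, q4, q5, q7}, add states in Sat(¬p) with every successor in Z. Z1 = {q2, q3, q4, q5, q6, q7}; fixed.
Sat(A[¬p U r]) = {q2, q3, q4, q5, q6, q7}
A[p U A[¬p U r]]: least fixpoint, start Z0 = Sat(A[¬p U r]) = {q2, q3, q4, q5, q6, q7}, add states in Sat(p) with every successor in Z. Already a fixed point.
Sat(A[p U A[¬p U r]]) = {q2, q3, q4, q5, q6, q7}
q7 ∈ Sat(A[p U A[¬p U r]]) = {q2, q3, q4, q5, q6, q7}, so the formula holds at q7.

Yes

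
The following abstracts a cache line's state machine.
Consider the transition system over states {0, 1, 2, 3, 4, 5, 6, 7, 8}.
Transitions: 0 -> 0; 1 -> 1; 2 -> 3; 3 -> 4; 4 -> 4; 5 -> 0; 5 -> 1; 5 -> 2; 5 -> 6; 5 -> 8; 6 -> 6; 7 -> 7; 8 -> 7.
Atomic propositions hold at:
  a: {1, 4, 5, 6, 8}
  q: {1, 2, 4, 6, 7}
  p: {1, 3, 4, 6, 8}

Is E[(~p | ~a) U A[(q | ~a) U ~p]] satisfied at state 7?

Yes

Sat(~p) = {0, 2, 5, 7}
Sat(~a) = {0, 2, 3, 7}
Sat(~p | ~a) = {0, 2, 3, 5, 7}
Sat(q | ~a) = {0, 1, 2, 3, 4, 6, 7}
A[(q | ~a) U ~p]: least fixpoint, start Z0 = Sat(~p) = {0, 2, 5, 7}, add states in Sat(q | ~a) with every successor in Z. Already a fixed point.
Sat(A[(q | ~a) U ~p]) = {0, 2, 5, 7}
E[(~p | ~a) U A[(q | ~a) U ~p]]: least fixpoint, start Z0 = Sat(A[(q | ~a) U ~p]) = {0, 2, 5, 7}, add states in Sat(~p | ~a) with some successor in Z. Already a fixed point.
Sat(E[(~p | ~a) U A[(q | ~a) U ~p]]) = {0, 2, 5, 7}
7 ∈ Sat(E[(~p | ~a) U A[(q | ~a) U ~p]]) = {0, 2, 5, 7}, so the formula holds at 7.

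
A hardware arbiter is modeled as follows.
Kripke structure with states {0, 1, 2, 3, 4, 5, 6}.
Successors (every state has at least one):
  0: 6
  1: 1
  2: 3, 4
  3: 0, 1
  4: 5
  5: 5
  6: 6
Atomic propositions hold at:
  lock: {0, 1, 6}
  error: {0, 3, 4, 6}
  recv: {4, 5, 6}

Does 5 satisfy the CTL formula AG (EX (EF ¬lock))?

Sat(¬lock) = {2, 3, 4, 5}
EF ¬lock: least fixpoint, start Z0 = {2, 3, 4, 5}, add states with some successor in Z. Already a fixed point.
Sat(EF ¬lock) = {2, 3, 4, 5}
Sat(EX (EF ¬lock)) = {s : some successor in {2, 3, 4, 5}} = {2, 4, 5}
AG (EX (EF ¬lock)): greatest fixpoint, start Z0 = {2, 4, 5}, keep only states in Sat with every successor in Z. Z1 = {4, 5}; fixed.
Sat(AG (EX (EF ¬lock))) = {4, 5}
5 ∈ Sat(AG (EX (EF ¬lock))) = {4, 5}, so the formula holds at 5.

Yes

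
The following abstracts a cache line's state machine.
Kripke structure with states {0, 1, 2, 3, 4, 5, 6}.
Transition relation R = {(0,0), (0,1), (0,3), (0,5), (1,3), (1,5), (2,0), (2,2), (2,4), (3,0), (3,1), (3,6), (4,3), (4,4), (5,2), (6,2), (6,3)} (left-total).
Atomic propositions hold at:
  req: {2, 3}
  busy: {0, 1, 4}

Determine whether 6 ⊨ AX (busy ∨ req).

Yes

Sat(busy ∨ req) = {0, 1, 2, 3, 4}
Sat(AX (busy ∨ req)) = {s : every successor in {0, 1, 2, 3, 4}} = {2, 4, 5, 6}
6 ∈ Sat(AX (busy ∨ req)) = {2, 4, 5, 6}, so the formula holds at 6.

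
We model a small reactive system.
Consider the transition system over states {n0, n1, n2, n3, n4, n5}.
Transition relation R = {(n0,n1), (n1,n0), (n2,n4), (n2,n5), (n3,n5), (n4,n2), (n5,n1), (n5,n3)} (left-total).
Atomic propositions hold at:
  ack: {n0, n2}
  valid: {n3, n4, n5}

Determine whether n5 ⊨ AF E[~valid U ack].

No

Sat(~valid) = {n0, n1, n2}
E[~valid U ack]: least fixpoint, start Z0 = Sat(ack) = {n0, n2}, add states in Sat(~valid) with some successor in Z. Z1 = {n0, n1, n2}; fixed.
Sat(E[~valid U ack]) = {n0, n1, n2}
AF E[~valid U ack]: least fixpoint, start Z0 = {n0, n1, n2}, add states with every successor in Z. Z1 = {n0, n1, n2, n4}; fixed.
Sat(AF E[~valid U ack]) = {n0, n1, n2, n4}
n5 ∉ Sat(AF E[~valid U ack]) = {n0, n1, n2, n4}, so the formula does not hold at n5.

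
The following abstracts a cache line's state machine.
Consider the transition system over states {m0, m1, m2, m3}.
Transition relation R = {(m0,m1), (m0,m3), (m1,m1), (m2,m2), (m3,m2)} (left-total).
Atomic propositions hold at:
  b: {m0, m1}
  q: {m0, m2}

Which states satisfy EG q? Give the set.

{m2}

EG q: greatest fixpoint, start Z0 = {m0, m2}, keep only states in Sat with some successor in Z. Z1 = {m2}; fixed.
Sat(EG q) = {m2}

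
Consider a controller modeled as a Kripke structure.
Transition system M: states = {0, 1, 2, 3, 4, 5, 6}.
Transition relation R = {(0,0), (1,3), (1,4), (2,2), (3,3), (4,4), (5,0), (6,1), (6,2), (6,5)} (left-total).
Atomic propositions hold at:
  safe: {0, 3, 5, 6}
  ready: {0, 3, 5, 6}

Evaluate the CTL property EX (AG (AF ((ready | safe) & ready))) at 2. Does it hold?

No

Sat(ready | safe) = {0, 3, 5, 6}
Sat((ready | safe) & ready) = {0, 3, 5, 6}
AF ((ready | safe) & ready): least fixpoint, start Z0 = {0, 3, 5, 6}, add states with every successor in Z. Already a fixed point.
Sat(AF ((ready | safe) & ready)) = {0, 3, 5, 6}
AG (AF ((ready | safe) & ready)): greatest fixpoint, start Z0 = {0, 3, 5, 6}, keep only states in Sat with every successor in Z. Z1 = {0, 3, 5}; fixed.
Sat(AG (AF ((ready | safe) & ready))) = {0, 3, 5}
Sat(EX (AG (AF ((ready | safe) & ready)))) = {s : some successor in {0, 3, 5}} = {0, 1, 3, 5, 6}
2 ∉ Sat(EX (AG (AF ((ready | safe) & ready)))) = {0, 1, 3, 5, 6}, so the formula does not hold at 2.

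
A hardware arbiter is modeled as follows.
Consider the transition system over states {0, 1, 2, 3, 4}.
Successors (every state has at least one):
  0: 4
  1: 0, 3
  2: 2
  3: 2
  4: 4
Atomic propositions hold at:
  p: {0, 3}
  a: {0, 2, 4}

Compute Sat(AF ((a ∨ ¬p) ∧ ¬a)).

{1}

Sat(¬p) = {1, 2, 4}
Sat(a ∨ ¬p) = {0, 1, 2, 4}
Sat(¬a) = {1, 3}
Sat((a ∨ ¬p) ∧ ¬a) = {1}
AF ((a ∨ ¬p) ∧ ¬a): least fixpoint, start Z0 = {1}, add states with every successor in Z. Already a fixed point.
Sat(AF ((a ∨ ¬p) ∧ ¬a)) = {1}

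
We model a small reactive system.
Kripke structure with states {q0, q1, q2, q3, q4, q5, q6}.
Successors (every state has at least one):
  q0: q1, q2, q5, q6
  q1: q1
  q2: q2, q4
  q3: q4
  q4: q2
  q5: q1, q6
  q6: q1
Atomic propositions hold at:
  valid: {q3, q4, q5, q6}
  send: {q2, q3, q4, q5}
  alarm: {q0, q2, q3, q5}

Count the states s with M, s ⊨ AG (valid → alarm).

Sat(valid → alarm) = {q0, q1, q2, q3, q5}
AG (valid → alarm): greatest fixpoint, start Z0 = {q0, q1, q2, q3, q5}, keep only states in Sat with every successor in Z. Z1 = {q1}; fixed.
Sat(AG (valid → alarm)) = {q1}
|Sat(AG (valid → alarm))| = |{q1}| = 1.

1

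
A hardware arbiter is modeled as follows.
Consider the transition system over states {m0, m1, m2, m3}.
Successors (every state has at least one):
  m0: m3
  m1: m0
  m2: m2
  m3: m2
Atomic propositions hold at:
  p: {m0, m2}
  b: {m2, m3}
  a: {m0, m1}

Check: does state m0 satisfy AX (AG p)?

No

AG p: greatest fixpoint, start Z0 = {m0, m2}, keep only states in Sat with every successor in Z. Z1 = {m2}; fixed.
Sat(AG p) = {m2}
Sat(AX (AG p)) = {s : every successor in {m2}} = {m2, m3}
m0 ∉ Sat(AX (AG p)) = {m2, m3}, so the formula does not hold at m0.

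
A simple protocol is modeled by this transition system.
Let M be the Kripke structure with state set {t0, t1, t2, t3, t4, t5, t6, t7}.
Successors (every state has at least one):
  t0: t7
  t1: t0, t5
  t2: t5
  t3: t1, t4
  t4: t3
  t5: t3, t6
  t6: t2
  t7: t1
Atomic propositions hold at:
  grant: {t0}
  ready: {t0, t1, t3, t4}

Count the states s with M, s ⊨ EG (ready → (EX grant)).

Sat(EX grant) = {s : some successor in {t0}} = {t1}
Sat(ready → (EX grant)) = {t1, t2, t5, t6, t7}
EG (ready → (EX grant)): greatest fixpoint, start Z0 = {t1, t2, t5, t6, t7}, keep only states in Sat with some successor in Z. Already a fixed point.
Sat(EG (ready → (EX grant))) = {t1, t2, t5, t6, t7}
|Sat(EG (ready → (EX grant)))| = |{t1, t2, t5, t6, t7}| = 5.

5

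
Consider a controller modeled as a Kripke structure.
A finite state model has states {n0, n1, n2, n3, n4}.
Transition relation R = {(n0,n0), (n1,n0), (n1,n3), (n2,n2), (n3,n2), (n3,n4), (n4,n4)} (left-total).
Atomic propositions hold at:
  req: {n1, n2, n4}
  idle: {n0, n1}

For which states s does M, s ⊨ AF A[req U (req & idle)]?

{n1}

Sat(req & idle) = {n1}
A[req U (req & idle)]: least fixpoint, start Z0 = Sat((req & idle)) = {n1}, add states in Sat(req) with every successor in Z. Already a fixed point.
Sat(A[req U (req & idle)]) = {n1}
AF A[req U (req & idle)]: least fixpoint, start Z0 = {n1}, add states with every successor in Z. Already a fixed point.
Sat(AF A[req U (req & idle)]) = {n1}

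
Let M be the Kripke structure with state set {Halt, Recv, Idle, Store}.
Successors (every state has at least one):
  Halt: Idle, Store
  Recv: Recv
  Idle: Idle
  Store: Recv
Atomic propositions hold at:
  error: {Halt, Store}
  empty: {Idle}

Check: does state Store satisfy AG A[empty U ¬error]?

Sat(¬error) = {Recv, Idle}
A[empty U ¬error]: least fixpoint, start Z0 = Sat(¬error) = {Recv, Idle}, add states in Sat(empty) with every successor in Z. Already a fixed point.
Sat(A[empty U ¬error]) = {Recv, Idle}
AG A[empty U ¬error]: greatest fixpoint, start Z0 = {Recv, Idle}, keep only states in Sat with every successor in Z. Already a fixed point.
Sat(AG A[empty U ¬error]) = {Recv, Idle}
Store ∉ Sat(AG A[empty U ¬error]) = {Recv, Idle}, so the formula does not hold at Store.

No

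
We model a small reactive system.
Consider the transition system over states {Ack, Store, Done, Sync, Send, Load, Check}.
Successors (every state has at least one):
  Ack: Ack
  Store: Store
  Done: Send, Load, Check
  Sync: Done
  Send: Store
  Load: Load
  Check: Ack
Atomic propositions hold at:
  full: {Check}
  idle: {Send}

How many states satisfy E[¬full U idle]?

Sat(¬full) = {Ack, Store, Done, Sync, Send, Load}
E[¬full U idle]: least fixpoint, start Z0 = Sat(idle) = {Send}, add states in Sat(¬full) with some successor in Z. Z1 = {Done, Send}; Z2 = {Done, Sync, Send}; fixed.
Sat(E[¬full U idle]) = {Done, Sync, Send}
|Sat(E[¬full U idle])| = |{Done, Sync, Send}| = 3.

3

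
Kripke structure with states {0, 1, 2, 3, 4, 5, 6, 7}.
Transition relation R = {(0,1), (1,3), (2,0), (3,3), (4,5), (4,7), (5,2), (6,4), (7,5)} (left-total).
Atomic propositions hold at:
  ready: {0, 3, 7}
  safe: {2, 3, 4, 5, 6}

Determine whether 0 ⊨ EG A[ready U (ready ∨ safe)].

Sat(ready ∨ safe) = {0, 2, 3, 4, 5, 6, 7}
A[ready U (ready ∨ safe)]: least fixpoint, start Z0 = Sat((ready ∨ safe)) = {0, 2, 3, 4, 5, 6, 7}, add states in Sat(ready) with every successor in Z. Already a fixed point.
Sat(A[ready U (ready ∨ safe)]) = {0, 2, 3, 4, 5, 6, 7}
EG A[ready U (ready ∨ safe)]: greatest fixpoint, start Z0 = {0, 2, 3, 4, 5, 6, 7}, keep only states in Sat with some successor in Z. Z1 = {2, 3, 4, 5, 6, 7}; Z2 = {3, 4, 5, 6, 7}; Z3 = {3, 4, 6, 7}; Z4 = {3, 4, 6}; Z5 = {3, 6}; Z6 = {3}; fixed.
Sat(EG A[ready U (ready ∨ safe)]) = {3}
0 ∉ Sat(EG A[ready U (ready ∨ safe)]) = {3}, so the formula does not hold at 0.

No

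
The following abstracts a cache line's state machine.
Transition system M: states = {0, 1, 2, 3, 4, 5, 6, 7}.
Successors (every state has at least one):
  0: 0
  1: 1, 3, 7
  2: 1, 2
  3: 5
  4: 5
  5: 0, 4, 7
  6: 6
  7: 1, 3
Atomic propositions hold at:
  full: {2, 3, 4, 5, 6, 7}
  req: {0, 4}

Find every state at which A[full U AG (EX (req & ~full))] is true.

{0}

Sat(~full) = {0, 1}
Sat(req & ~full) = {0}
Sat(EX (req & ~full)) = {s : some successor in {0}} = {0, 5}
AG (EX (req & ~full)): greatest fixpoint, start Z0 = {0, 5}, keep only states in Sat with every successor in Z. Z1 = {0}; fixed.
Sat(AG (EX (req & ~full))) = {0}
A[full U AG (EX (req & ~full))]: least fixpoint, start Z0 = Sat(AG (EX (req & ~full))) = {0}, add states in Sat(full) with every successor in Z. Already a fixed point.
Sat(A[full U AG (EX (req & ~full))]) = {0}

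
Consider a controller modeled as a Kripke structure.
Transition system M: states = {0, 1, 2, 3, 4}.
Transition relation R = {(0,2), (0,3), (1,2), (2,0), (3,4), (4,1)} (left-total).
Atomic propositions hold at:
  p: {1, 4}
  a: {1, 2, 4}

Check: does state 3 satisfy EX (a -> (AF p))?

Yes

AF p: least fixpoint, start Z0 = {1, 4}, add states with every successor in Z. Z1 = {1, 3, 4}; fixed.
Sat(AF p) = {1, 3, 4}
Sat(a -> (AF p)) = {0, 1, 3, 4}
Sat(EX (a -> (AF p))) = {s : some successor in {0, 1, 3, 4}} = {0, 2, 3, 4}
3 ∈ Sat(EX (a -> (AF p))) = {0, 2, 3, 4}, so the formula holds at 3.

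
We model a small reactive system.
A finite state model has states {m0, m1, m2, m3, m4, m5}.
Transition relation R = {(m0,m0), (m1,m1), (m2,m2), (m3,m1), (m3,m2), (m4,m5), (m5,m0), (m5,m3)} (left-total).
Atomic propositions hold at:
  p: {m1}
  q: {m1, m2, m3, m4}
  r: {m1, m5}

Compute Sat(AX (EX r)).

{m1}

Sat(EX r) = {s : some successor in {m1, m5}} = {m1, m3, m4}
Sat(AX (EX r)) = {s : every successor in {m1, m3, m4}} = {m1}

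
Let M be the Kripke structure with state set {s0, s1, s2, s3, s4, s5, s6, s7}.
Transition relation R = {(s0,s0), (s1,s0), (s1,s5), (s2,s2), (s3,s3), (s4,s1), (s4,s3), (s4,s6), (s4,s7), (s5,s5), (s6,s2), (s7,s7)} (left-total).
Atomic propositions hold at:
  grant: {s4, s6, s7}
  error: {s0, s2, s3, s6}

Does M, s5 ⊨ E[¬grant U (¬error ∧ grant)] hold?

No

Sat(¬grant) = {s0, s1, s2, s3, s5}
Sat(¬error) = {s1, s4, s5, s7}
Sat(¬error ∧ grant) = {s4, s7}
E[¬grant U (¬error ∧ grant)]: least fixpoint, start Z0 = Sat((¬error ∧ grant)) = {s4, s7}, add states in Sat(¬grant) with some successor in Z. Already a fixed point.
Sat(E[¬grant U (¬error ∧ grant)]) = {s4, s7}
s5 ∉ Sat(E[¬grant U (¬error ∧ grant)]) = {s4, s7}, so the formula does not hold at s5.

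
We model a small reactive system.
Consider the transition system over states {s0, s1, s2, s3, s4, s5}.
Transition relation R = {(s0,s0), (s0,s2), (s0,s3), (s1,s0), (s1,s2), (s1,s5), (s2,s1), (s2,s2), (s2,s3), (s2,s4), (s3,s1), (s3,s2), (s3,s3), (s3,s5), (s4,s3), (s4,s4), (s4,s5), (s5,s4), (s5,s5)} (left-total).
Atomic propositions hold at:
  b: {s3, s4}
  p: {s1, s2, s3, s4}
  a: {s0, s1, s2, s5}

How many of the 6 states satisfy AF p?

AF p: least fixpoint, start Z0 = {s1, s2, s3, s4}, add states with every successor in Z. Already a fixed point.
Sat(AF p) = {s1, s2, s3, s4}
|Sat(AF p)| = |{s1, s2, s3, s4}| = 4.

4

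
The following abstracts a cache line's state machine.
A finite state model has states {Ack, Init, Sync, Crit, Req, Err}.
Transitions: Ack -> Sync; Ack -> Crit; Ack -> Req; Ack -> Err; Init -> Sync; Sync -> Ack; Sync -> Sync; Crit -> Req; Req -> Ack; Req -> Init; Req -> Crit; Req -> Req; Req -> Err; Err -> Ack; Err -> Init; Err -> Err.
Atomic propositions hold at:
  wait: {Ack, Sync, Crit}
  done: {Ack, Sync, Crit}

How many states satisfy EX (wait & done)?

5

Sat(wait & done) = {Ack, Sync, Crit}
Sat(EX (wait & done)) = {s : some successor in {Ack, Sync, Crit}} = {Ack, Init, Sync, Req, Err}
|Sat(EX (wait & done))| = |{Ack, Init, Sync, Req, Err}| = 5.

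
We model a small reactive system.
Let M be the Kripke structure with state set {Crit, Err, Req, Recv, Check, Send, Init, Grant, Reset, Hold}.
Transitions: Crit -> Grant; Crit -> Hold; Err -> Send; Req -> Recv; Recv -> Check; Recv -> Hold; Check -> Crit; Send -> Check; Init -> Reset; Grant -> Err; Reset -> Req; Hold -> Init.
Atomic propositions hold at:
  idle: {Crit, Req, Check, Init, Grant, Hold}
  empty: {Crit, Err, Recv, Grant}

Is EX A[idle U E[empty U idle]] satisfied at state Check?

Yes

E[empty U idle]: least fixpoint, start Z0 = Sat(idle) = {Crit, Req, Check, Init, Grant, Hold}, add states in Sat(empty) with some successor in Z. Z1 = {Crit, Req, Recv, Check, Init, Grant, Hold}; fixed.
Sat(E[empty U idle]) = {Crit, Req, Recv, Check, Init, Grant, Hold}
A[idle U E[empty U idle]]: least fixpoint, start Z0 = Sat(E[empty U idle]) = {Crit, Req, Recv, Check, Init, Grant, Hold}, add states in Sat(idle) with every successor in Z. Already a fixed point.
Sat(A[idle U E[empty U idle]]) = {Crit, Req, Recv, Check, Init, Grant, Hold}
Sat(EX A[idle U E[empty U idle]]) = {s : some successor in {Crit, Req, Recv, Check, Init, Grant, Hold}} = {Crit, Req, Recv, Check, Send, Reset, Hold}
Check ∈ Sat(EX A[idle U E[empty U idle]]) = {Crit, Req, Recv, Check, Send, Reset, Hold}, so the formula holds at Check.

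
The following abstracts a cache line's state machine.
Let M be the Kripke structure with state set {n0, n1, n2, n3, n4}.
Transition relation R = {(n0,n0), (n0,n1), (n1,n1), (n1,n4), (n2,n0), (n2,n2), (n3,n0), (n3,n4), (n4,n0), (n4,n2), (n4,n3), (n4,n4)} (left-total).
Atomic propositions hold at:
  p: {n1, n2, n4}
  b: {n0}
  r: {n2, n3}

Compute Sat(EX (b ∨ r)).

{n0, n2, n3, n4}

Sat(b ∨ r) = {n0, n2, n3}
Sat(EX (b ∨ r)) = {s : some successor in {n0, n2, n3}} = {n0, n2, n3, n4}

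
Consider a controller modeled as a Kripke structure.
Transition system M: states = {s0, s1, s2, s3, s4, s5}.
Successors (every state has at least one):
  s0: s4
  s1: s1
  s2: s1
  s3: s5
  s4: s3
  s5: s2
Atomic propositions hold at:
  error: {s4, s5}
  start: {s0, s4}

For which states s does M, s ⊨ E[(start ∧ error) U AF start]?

{s0, s4}

Sat(start ∧ error) = {s4}
AF start: least fixpoint, start Z0 = {s0, s4}, add states with every successor in Z. Already a fixed point.
Sat(AF start) = {s0, s4}
E[(start ∧ error) U AF start]: least fixpoint, start Z0 = Sat(AF start) = {s0, s4}, add states in Sat(start ∧ error) with some successor in Z. Already a fixed point.
Sat(E[(start ∧ error) U AF start]) = {s0, s4}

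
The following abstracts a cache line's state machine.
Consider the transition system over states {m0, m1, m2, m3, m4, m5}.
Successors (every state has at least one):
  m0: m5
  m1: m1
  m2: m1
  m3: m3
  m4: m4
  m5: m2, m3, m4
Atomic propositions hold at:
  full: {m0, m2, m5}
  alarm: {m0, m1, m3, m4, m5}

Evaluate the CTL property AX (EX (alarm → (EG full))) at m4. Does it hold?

EG full: greatest fixpoint, start Z0 = {m0, m2, m5}, keep only states in Sat with some successor in Z. Z1 = {m0, m5}; Z2 = {m0}; Z3 = ∅; fixed.
Sat(EG full) = ∅
Sat(alarm → (EG full)) = {m2}
Sat(EX (alarm → (EG full))) = {s : some successor in {m2}} = {m5}
Sat(AX (EX (alarm → (EG full)))) = {s : every successor in {m5}} = {m0}
m4 ∉ Sat(AX (EX (alarm → (EG full)))) = {m0}, so the formula does not hold at m4.

No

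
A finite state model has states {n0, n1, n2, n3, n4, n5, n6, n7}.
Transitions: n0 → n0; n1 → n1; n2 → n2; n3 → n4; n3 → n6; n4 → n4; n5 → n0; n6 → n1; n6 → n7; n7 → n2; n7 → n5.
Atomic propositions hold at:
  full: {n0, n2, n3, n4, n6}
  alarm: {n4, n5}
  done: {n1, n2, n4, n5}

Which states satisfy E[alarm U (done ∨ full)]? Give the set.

Sat(done ∨ full) = {n0, n1, n2, n3, n4, n5, n6}
E[alarm U (done ∨ full)]: least fixpoint, start Z0 = Sat((done ∨ full)) = {n0, n1, n2, n3, n4, n5, n6}, add states in Sat(alarm) with some successor in Z. Already a fixed point.
Sat(E[alarm U (done ∨ full)]) = {n0, n1, n2, n3, n4, n5, n6}

{n0, n1, n2, n3, n4, n5, n6}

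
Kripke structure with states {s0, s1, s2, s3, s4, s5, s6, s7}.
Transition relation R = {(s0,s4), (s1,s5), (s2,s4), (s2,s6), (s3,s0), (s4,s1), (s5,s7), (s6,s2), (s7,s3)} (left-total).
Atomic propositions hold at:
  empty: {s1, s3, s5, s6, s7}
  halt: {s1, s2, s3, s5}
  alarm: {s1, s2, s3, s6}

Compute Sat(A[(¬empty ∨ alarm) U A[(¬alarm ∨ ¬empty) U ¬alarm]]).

Sat(¬empty) = {s0, s2, s4}
Sat(¬empty ∨ alarm) = {s0, s1, s2, s3, s4, s6}
Sat(¬alarm) = {s0, s4, s5, s7}
Sat(¬alarm ∨ ¬empty) = {s0, s2, s4, s5, s7}
A[(¬alarm ∨ ¬empty) U ¬alarm]: least fixpoint, start Z0 = Sat(¬alarm) = {s0, s4, s5, s7}, add states in Sat(¬alarm ∨ ¬empty) with every successor in Z. Already a fixed point.
Sat(A[(¬alarm ∨ ¬empty) U ¬alarm]) = {s0, s4, s5, s7}
A[(¬empty ∨ alarm) U A[(¬alarm ∨ ¬empty) U ¬alarm]]: least fixpoint, start Z0 = Sat(A[(¬alarm ∨ ¬empty) U ¬alarm]) = {s0, s4, s5, s7}, add states in Sat(¬empty ∨ alarm) with every successor in Z. Z1 = {s0, s1, s3, s4, s5, s7}; fixed.
Sat(A[(¬empty ∨ alarm) U A[(¬alarm ∨ ¬empty) U ¬alarm]]) = {s0, s1, s3, s4, s5, s7}

{s0, s1, s3, s4, s5, s7}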